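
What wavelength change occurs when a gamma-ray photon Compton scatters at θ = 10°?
0.0369 pm

Using the Compton scattering formula:
Δλ = λ_C(1 - cos θ)

where λ_C = h/(m_e·c) ≈ 2.4263 pm is the Compton wavelength of an electron.

For θ = 10°:
cos(10°) = 0.9848
1 - cos(10°) = 0.0152

Δλ = 2.4263 × 0.0152
Δλ = 0.0369 pm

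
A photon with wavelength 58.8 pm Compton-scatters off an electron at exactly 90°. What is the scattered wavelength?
61.2263 pm

Using the Compton formula: λ' = λ + λ_C(1 − cos θ)

For θ = 90°, cos θ = 0 (exact) = 0.0000, so:
1 − cos 90° = 1 − (0) = 1.0000

Δλ = λ_C × 1.0000 = 2.4263 × 1.0000 = 2.4263 pm

λ' = 58.8 + 2.4263 = 61.2263 pm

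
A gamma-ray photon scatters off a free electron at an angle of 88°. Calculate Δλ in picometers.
2.3416 pm

Using the Compton scattering formula:
Δλ = λ_C(1 - cos θ)

where λ_C = h/(m_e·c) ≈ 2.4263 pm is the Compton wavelength of an electron.

For θ = 88°:
cos(88°) = 0.0349
1 - cos(88°) = 0.9651

Δλ = 2.4263 × 0.9651
Δλ = 2.3416 pm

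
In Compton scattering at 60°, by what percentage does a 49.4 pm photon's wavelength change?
2.4558%

Calculate the Compton shift:
Δλ = λ_C(1 - cos(60°))
Δλ = 2.4263 × (1 - cos(60°))
Δλ = 2.4263 × 0.5000
Δλ = 1.2132 pm

Percentage change:
(Δλ/λ₀) × 100 = (1.2132/49.4) × 100
= 2.4558%

(Intermediate values are shown rounded; full precision is carried through to the final answer.)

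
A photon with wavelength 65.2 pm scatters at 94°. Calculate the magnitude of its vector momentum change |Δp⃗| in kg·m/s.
1.4583e-23 kg·m/s

Photon momentum magnitude is p = h/λ.

Initial momentum:
p₀ = h/λ = 6.6261e-34/6.5200e-11 = 1.0163e-23 kg·m/s

After scattering:
λ' = λ + Δλ = 65.2 + 2.5956 = 67.7956 pm
p' = h/λ' = 6.6261e-34/6.7796e-11 = 9.7736e-24 kg·m/s

Momentum is a vector; the scattered photon's direction makes angle θ = 94° with the incident direction. The magnitude of the vector change Δp⃗ = p⃗₀ − p⃗' is found from the law of cosines:
|Δp⃗|² = p₀² + p'² − 2p₀p'cos θ
|Δp⃗|² = (1.0163e-23)² + (9.7736e-24)² − 2·1.0163e-23·9.7736e-24·cos(94°)
|Δp⃗| = 1.4583e-23 kg·m/s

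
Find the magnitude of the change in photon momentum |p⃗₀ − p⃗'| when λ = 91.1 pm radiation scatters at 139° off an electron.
1.3322e-23 kg·m/s

Photon momentum magnitude is p = h/λ.

Initial momentum:
p₀ = h/λ = 6.6261e-34/9.1100e-11 = 7.2734e-24 kg·m/s

After scattering:
λ' = λ + Δλ = 91.1 + 4.2575 = 95.3575 pm
p' = h/λ' = 6.6261e-34/9.5357e-11 = 6.9487e-24 kg·m/s

Momentum is a vector; the scattered photon's direction makes angle θ = 139° with the incident direction. The magnitude of the vector change Δp⃗ = p⃗₀ − p⃗' is found from the law of cosines:
|Δp⃗|² = p₀² + p'² − 2p₀p'cos θ
|Δp⃗|² = (7.2734e-24)² + (6.9487e-24)² − 2·7.2734e-24·6.9487e-24·cos(139°)
|Δp⃗| = 1.3322e-23 kg·m/s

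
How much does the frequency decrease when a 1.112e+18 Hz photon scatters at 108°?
1.295e+16 Hz (decrease)

Convert frequency to wavelength (c = 299792458 m/s):
λ₀ = c/f₀ = 299792458/1.112e+18 = 2.6959753e-10 m = 269.5975 pm

Calculate Compton shift:
Δλ = λ_C(1 - cos(108°)) = 3.1761 pm

Final wavelength:
λ' = λ₀ + Δλ = 269.5975 + 3.1761 = 272.7736 pm

Final frequency:
f' = c/λ' = 299792458/2.7277362e-10 = 1.0990523e+18 Hz

Frequency shift (decrease):
Δf = f₀ - f' = 1.112e+18 - 1.0990523e+18 = 1.295e+16 Hz

(Intermediate values are shown rounded; full precision is carried through to the final answer.)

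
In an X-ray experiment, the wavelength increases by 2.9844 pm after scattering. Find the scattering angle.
103.30°

From the Compton formula Δλ = λ_C(1 - cos θ), we can solve for θ:

cos θ = 1 - Δλ/λ_C

Given:
- Δλ = 2.9844 pm
- λ_C = h/(m_e·c) ≈ 2.42631024 pm

cos θ = 1 - 2.9844/2.42631024
cos θ = 1 - 1.230016
cos θ = -0.230016

θ = arccos(-0.230016)
θ = 103.30°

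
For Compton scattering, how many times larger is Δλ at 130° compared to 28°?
130° produces the larger shift by a factor of 14.035

Calculate both shifts using Δλ = λ_C(1 - cos θ):

For θ₁ = 28°:
Δλ₁ = 2.4263 × (1 - cos(28°))
Δλ₁ = 2.4263 × 0.1171
Δλ₁ = 0.2840 pm

For θ₂ = 130°:
Δλ₂ = 2.4263 × (1 - cos(130°))
Δλ₂ = 2.4263 × 1.6428
Δλ₂ = 3.9859 pm

The 130° angle produces the larger shift.
Ratio: 3.9859/0.2840 = 14.035

(Intermediate values are shown rounded; full precision is carried through to the final answer.)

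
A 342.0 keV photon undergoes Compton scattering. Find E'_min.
146.2442 keV (at θ = 180°)

The scattered photon has minimum energy when its wavelength is maximum, i.e., when the Compton shift Δλ = λ_C(1 − cos θ) is maximum. This occurs at θ = 180° (backscattering), giving Δλ_max = 2λ_C = 4.8526 pm.

Initial wavelength: λ₀ = hc/E₀ = 3.6253 pm
Maximum final wavelength: λ'_max = λ₀ + 2λ_C = 3.6253 + 4.8526 = 8.4779 pm
Minimum final energy: E'_min = hc/λ'_max = 146.2442 keV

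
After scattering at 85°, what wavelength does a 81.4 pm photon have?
83.6148 pm

Using the Compton scattering formula:
λ' = λ + Δλ = λ + λ_C(1 - cos θ)

Given:
- Initial wavelength λ = 81.4 pm
- Scattering angle θ = 85°
- Compton wavelength λ_C ≈ 2.4263 pm

Calculate the shift:
Δλ = 2.4263 × (1 - cos(85°))
Δλ = 2.4263 × 0.9128
Δλ = 2.2148 pm

Final wavelength:
λ' = 81.4 + 2.2148 = 83.6148 pm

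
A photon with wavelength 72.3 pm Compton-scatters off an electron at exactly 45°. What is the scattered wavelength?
73.0106 pm

Using the Compton formula: λ' = λ + λ_C(1 − cos θ)

For θ = 45°, cos θ = √2/2 (exact) ≈ 0.7071, so:
1 − cos 45° = 1 − (√2/2) ≈ 0.2929

Δλ = λ_C × 0.2929 = 2.4263 × 0.2929 = 0.7106 pm

λ' = 72.3 + 0.7106 = 73.0106 pm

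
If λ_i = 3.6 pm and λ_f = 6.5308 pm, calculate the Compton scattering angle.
102.00°

First find the wavelength shift:
Δλ = λ' - λ = 6.5308 - 3.6 = 2.9308 pm

Using Δλ = λ_C(1 - cos θ), with λ_C = h/(m_e·c) ≈ 2.42631024 pm:
cos θ = 1 - Δλ/λ_C
cos θ = 1 - 2.9308/2.42631024
cos θ = -0.207925

θ = arccos(-0.207925)
θ = 102.00°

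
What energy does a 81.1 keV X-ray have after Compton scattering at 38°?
78.4602 keV

First convert energy to wavelength:
λ = hc/E, with hc ≈ 1239.842 keV·pm (i.e. 1239.842 eV·nm)

For E = 81.1 keV = 81100 eV:
λ = 1239.842 keV·pm / 81.1 keV
λ = 15.2878 pm

Calculate the Compton shift:
Δλ = λ_C(1 - cos(38°)) = 2.4263 × 0.2120
Δλ = 0.5144 pm

Final wavelength:
λ' = 15.2878 + 0.5144 = 15.8022 pm

Final energy:
E' = hc/λ' = 1239.842 / 15.8022 = 78.4602 keV

(Intermediate values are shown rounded; full precision is carried through to the final answer.)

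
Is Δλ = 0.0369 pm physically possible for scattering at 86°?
No, inconsistent

Calculate the expected shift for θ = 86°:

Δλ_expected = λ_C(1 - cos(86°))
Δλ_expected = 2.4263 × (1 - cos(86°))
Δλ_expected = 2.4263 × 0.9302
Δλ_expected = 2.2571 pm

Given shift: 0.0369 pm
Expected shift: 2.2571 pm
Difference: 2.2202 pm

The values do not match. The given shift corresponds to θ ≈ 10.0°, not 86°.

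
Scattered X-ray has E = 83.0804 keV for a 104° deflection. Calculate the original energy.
104.0999 keV

Convert final energy to wavelength (hc ≈ 1239.842 keV·pm):
λ' = hc/E' = 1239.842 / 83.0804 = 14.9234 pm

Calculate the Compton shift:
Δλ = λ_C(1 - cos(104°))
Δλ = 2.4263 × (1 - cos(104°))
Δλ = 3.0133 pm

Initial wavelength:
λ = λ' - Δλ = 14.9234 - 3.0133 = 11.9101 pm

Initial energy:
E = hc/λ = 1239.842 / 11.9101 = 104.0999 keV

(Intermediate values are shown rounded; full precision is carried through to the final answer.)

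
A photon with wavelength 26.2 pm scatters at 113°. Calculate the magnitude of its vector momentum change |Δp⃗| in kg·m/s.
3.9804e-23 kg·m/s

Photon momentum magnitude is p = h/λ.

Initial momentum:
p₀ = h/λ = 6.6261e-34/2.6200e-11 = 2.5290e-23 kg·m/s

After scattering:
λ' = λ + Δλ = 26.2 + 3.3743 = 29.5743 pm
p' = h/λ' = 6.6261e-34/2.9574e-11 = 2.2405e-23 kg·m/s

Momentum is a vector; the scattered photon's direction makes angle θ = 113° with the incident direction. The magnitude of the vector change Δp⃗ = p⃗₀ − p⃗' is found from the law of cosines:
|Δp⃗|² = p₀² + p'² − 2p₀p'cos θ
|Δp⃗|² = (2.5290e-23)² + (2.2405e-23)² − 2·2.5290e-23·2.2405e-23·cos(113°)
|Δp⃗| = 3.9804e-23 kg·m/s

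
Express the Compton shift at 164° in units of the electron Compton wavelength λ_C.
1.9613 λ_C

The Compton shift formula is:
Δλ = λ_C(1 - cos θ)

Dividing both sides by λ_C:
Δλ/λ_C = 1 - cos θ

For θ = 164°:
Δλ/λ_C = 1 - cos(164°)
Δλ/λ_C = 1 - -0.9613
Δλ/λ_C = 1.9613

This means the shift is 1.9613 × λ_C = 4.7586 pm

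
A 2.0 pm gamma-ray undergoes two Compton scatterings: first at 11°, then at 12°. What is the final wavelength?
2.0976 pm

Apply Compton shift twice:

First scattering at θ₁ = 11°:
Δλ₁ = λ_C(1 - cos(11°))
Δλ₁ = 2.4263 × 0.0184
Δλ₁ = 0.0446 pm

After first scattering:
λ₁ = 2.0 + 0.0446 = 2.0446 pm

Second scattering at θ₂ = 12°:
Δλ₂ = λ_C(1 - cos(12°))
Δλ₂ = 2.4263 × 0.0219
Δλ₂ = 0.0530 pm

Final wavelength:
λ₂ = 2.0446 + 0.0530 = 2.0976 pm

Total shift: Δλ_total = 0.0446 + 0.0530 = 0.0976 pm

(Intermediate values are shown rounded; full precision is carried through to the final answer.)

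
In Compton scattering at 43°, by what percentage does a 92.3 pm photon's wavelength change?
0.7062%

Calculate the Compton shift:
Δλ = λ_C(1 - cos(43°))
Δλ = 2.4263 × (1 - cos(43°))
Δλ = 2.4263 × 0.2686
Δλ = 0.6518 pm

Percentage change:
(Δλ/λ₀) × 100 = (0.6518/92.3) × 100
= 0.7062%

(Intermediate values are shown rounded; full precision is carried through to the final answer.)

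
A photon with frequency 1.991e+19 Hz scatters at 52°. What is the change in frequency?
1.161e+18 Hz (decrease)

Convert frequency to wavelength (c = 299792458 m/s):
λ₀ = c/f₀ = 299792458/1.991e+19 = 1.5057381e-11 m = 15.0574 pm

Calculate Compton shift:
Δλ = λ_C(1 - cos(52°)) = 0.9325 pm

Final wavelength:
λ' = λ₀ + Δλ = 15.0574 + 0.9325 = 15.9899 pm

Final frequency:
f' = c/λ' = 299792458/1.5989906e-11 = 1.8748857e+19 Hz

Frequency shift (decrease):
Δf = f₀ - f' = 1.991e+19 - 1.8748857e+19 = 1.161e+18 Hz

(Intermediate values are shown rounded; full precision is carried through to the final answer.)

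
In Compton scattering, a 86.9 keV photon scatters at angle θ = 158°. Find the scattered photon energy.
65.4498 keV

First convert energy to wavelength:
λ = hc/E, with hc ≈ 1239.842 keV·pm (i.e. 1239.842 eV·nm)

For E = 86.9 keV = 86900 eV:
λ = 1239.842 keV·pm / 86.9 keV
λ = 14.2675 pm

Calculate the Compton shift:
Δλ = λ_C(1 - cos(158°)) = 2.4263 × 1.9272
Δλ = 4.6759 pm

Final wavelength:
λ' = 14.2675 + 4.6759 = 18.9434 pm

Final energy:
E' = hc/λ' = 1239.842 / 18.9434 = 65.4498 keV

(Intermediate values are shown rounded; full precision is carried through to the final answer.)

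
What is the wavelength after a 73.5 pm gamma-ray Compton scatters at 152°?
78.0686 pm

Using the Compton scattering formula:
λ' = λ + Δλ = λ + λ_C(1 - cos θ)

Given:
- Initial wavelength λ = 73.5 pm
- Scattering angle θ = 152°
- Compton wavelength λ_C ≈ 2.4263 pm

Calculate the shift:
Δλ = 2.4263 × (1 - cos(152°))
Δλ = 2.4263 × 1.8829
Δλ = 4.5686 pm

Final wavelength:
λ' = 73.5 + 4.5686 = 78.0686 pm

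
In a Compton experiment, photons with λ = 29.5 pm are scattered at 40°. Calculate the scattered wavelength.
30.0676 pm

Using the Compton scattering formula:
λ' = λ + Δλ = λ + λ_C(1 - cos θ)

Given:
- Initial wavelength λ = 29.5 pm
- Scattering angle θ = 40°
- Compton wavelength λ_C ≈ 2.4263 pm

Calculate the shift:
Δλ = 2.4263 × (1 - cos(40°))
Δλ = 2.4263 × 0.2340
Δλ = 0.5676 pm

Final wavelength:
λ' = 29.5 + 0.5676 = 30.0676 pm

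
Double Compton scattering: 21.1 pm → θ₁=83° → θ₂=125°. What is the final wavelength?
27.0486 pm

Apply Compton shift twice:

First scattering at θ₁ = 83°:
Δλ₁ = λ_C(1 - cos(83°))
Δλ₁ = 2.4263 × 0.8781
Δλ₁ = 2.1306 pm

After first scattering:
λ₁ = 21.1 + 2.1306 = 23.2306 pm

Second scattering at θ₂ = 125°:
Δλ₂ = λ_C(1 - cos(125°))
Δλ₂ = 2.4263 × 1.5736
Δλ₂ = 3.8180 pm

Final wavelength:
λ₂ = 23.2306 + 3.8180 = 27.0486 pm

Total shift: Δλ_total = 2.1306 + 3.8180 = 5.9486 pm

(Intermediate values are shown rounded; full precision is carried through to the final answer.)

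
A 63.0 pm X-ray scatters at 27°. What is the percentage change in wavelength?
0.4198%

Calculate the Compton shift:
Δλ = λ_C(1 - cos(27°))
Δλ = 2.4263 × (1 - cos(27°))
Δλ = 2.4263 × 0.1090
Δλ = 0.2645 pm

Percentage change:
(Δλ/λ₀) × 100 = (0.2645/63.0) × 100
= 0.4198%

(Intermediate values are shown rounded; full precision is carried through to the final answer.)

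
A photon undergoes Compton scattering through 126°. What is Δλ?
3.8525 pm

Using the Compton scattering formula:
Δλ = λ_C(1 - cos θ)

where λ_C = h/(m_e·c) ≈ 2.4263 pm is the Compton wavelength of an electron.

For θ = 126°:
cos(126°) = -0.5878
1 - cos(126°) = 1.5878

Δλ = 2.4263 × 1.5878
Δλ = 3.8525 pm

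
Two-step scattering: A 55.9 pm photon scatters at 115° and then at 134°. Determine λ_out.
63.4635 pm

Apply Compton shift twice:

First scattering at θ₁ = 115°:
Δλ₁ = λ_C(1 - cos(115°))
Δλ₁ = 2.4263 × 1.4226
Δλ₁ = 3.4517 pm

After first scattering:
λ₁ = 55.9 + 3.4517 = 59.3517 pm

Second scattering at θ₂ = 134°:
Δλ₂ = λ_C(1 - cos(134°))
Δλ₂ = 2.4263 × 1.6947
Δλ₂ = 4.1118 pm

Final wavelength:
λ₂ = 59.3517 + 4.1118 = 63.4635 pm

Total shift: Δλ_total = 3.4517 + 4.1118 = 7.5635 pm

(Intermediate values are shown rounded; full precision is carried through to the final answer.)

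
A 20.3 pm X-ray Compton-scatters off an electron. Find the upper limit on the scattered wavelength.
25.1526 pm (at θ = 180°)

The Compton shift is Δλ = λ_C(1 − cos θ).

Since cos θ ranges from −1 to 1, the factor (1 − cos θ) ranges from 0 to 2; the maximum shift occurs at θ = 180° (backscattering):
Δλ_max = 2λ_C = 2 × 2.4263 pm = 4.8526 pm

Maximum scattered wavelength:
λ'_max = λ₀ + Δλ_max = 20.3 + 4.8526 = 25.1526 pm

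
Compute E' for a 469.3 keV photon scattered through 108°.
213.1053 keV

First convert energy to wavelength:
λ = hc/E, with hc ≈ 1239.842 keV·pm (i.e. 1239.842 eV·nm)

For E = 469.3 keV = 469300 eV:
λ = 1239.842 keV·pm / 469.3 keV
λ = 2.6419 pm

Calculate the Compton shift:
Δλ = λ_C(1 - cos(108°)) = 2.4263 × 1.3090
Δλ = 3.1761 pm

Final wavelength:
λ' = 2.6419 + 3.1761 = 5.8180 pm

Final energy:
E' = hc/λ' = 1239.842 / 5.8180 = 213.1053 keV

(Intermediate values are shown rounded; full precision is carried through to the final answer.)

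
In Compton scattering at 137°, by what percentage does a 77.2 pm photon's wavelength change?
5.4415%

Calculate the Compton shift:
Δλ = λ_C(1 - cos(137°))
Δλ = 2.4263 × (1 - cos(137°))
Δλ = 2.4263 × 1.7314
Δλ = 4.2008 pm

Percentage change:
(Δλ/λ₀) × 100 = (4.2008/77.2) × 100
= 5.4415%

(Intermediate values are shown rounded; full precision is carried through to the final answer.)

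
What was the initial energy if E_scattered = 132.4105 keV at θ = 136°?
238.7999 keV

Convert final energy to wavelength (hc ≈ 1239.842 keV·pm):
λ' = hc/E' = 1239.842 / 132.4105 = 9.3636 pm

Calculate the Compton shift:
Δλ = λ_C(1 - cos(136°))
Δλ = 2.4263 × (1 - cos(136°))
Δλ = 4.1717 pm

Initial wavelength:
λ = λ' - Δλ = 9.3636 - 4.1717 = 5.1920 pm

Initial energy:
E = hc/λ = 1239.842 / 5.1920 = 238.7999 keV

(Intermediate values are shown rounded; full precision is carried through to the final answer.)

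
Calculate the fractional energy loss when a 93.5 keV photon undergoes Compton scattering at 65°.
0.0956 (or 9.56%)

Calculate initial and final photon energies:

Initial: E₀ = 93.5 keV → λ₀ = 13.2603 pm
Compton shift: Δλ = 1.4009 pm
Final wavelength: λ' = 14.6612 pm
Final energy: E' = 84.5659 keV

Fractional energy loss:
(E₀ - E')/E₀ = (93.5000 - 84.5659)/93.5000
= 8.9341/93.5000
= 0.0956
= 9.56%

(Intermediate values are shown rounded; full precision is carried through to the final answer.)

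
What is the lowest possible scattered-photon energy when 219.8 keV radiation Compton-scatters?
118.1545 keV (at θ = 180°)

The scattered photon has minimum energy when its wavelength is maximum, i.e., when the Compton shift Δλ = λ_C(1 − cos θ) is maximum. This occurs at θ = 180° (backscattering), giving Δλ_max = 2λ_C = 4.8526 pm.

Initial wavelength: λ₀ = hc/E₀ = 5.6408 pm
Maximum final wavelength: λ'_max = λ₀ + 2λ_C = 5.6408 + 4.8526 = 10.4934 pm
Minimum final energy: E'_min = hc/λ'_max = 118.1545 keV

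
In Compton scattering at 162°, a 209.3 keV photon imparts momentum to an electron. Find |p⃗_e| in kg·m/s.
1.7206e-22 kg·m/s

The electron is initially at rest, so by conservation of momentum:
p⃗_e = p⃗₀ − p⃗'  (incident photon momentum minus scattered photon momentum)

Photon momentum magnitudes (p = h/λ = E/c):
λ₀ = hc/E₀ = 5.9238 pm → p₀ = h/λ₀ = 1.1186e-22 kg·m/s
Δλ = λ_C(1 − cos 162°) = 4.7339 pm
λ' = 10.6576 pm → p' = h/λ' = 6.2172e-23 kg·m/s

The scattered photon makes angle θ = 162° with the incident direction, so by the law of cosines:
|p⃗_e|² = p₀² + p'² − 2p₀p'cos θ
|p⃗_e|² = (1.1186e-22)² + (6.2172e-23)² − 2·1.1186e-22·6.2172e-23·cos(162°)
|p⃗_e| = 1.7206e-22 kg·m/s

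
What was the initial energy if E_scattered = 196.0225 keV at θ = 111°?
409.3000 keV

Convert final energy to wavelength (hc ≈ 1239.842 keV·pm):
λ' = hc/E' = 1239.842 / 196.0225 = 6.3250 pm

Calculate the Compton shift:
Δλ = λ_C(1 - cos(111°))
Δλ = 2.4263 × (1 - cos(111°))
Δλ = 3.2958 pm

Initial wavelength:
λ = λ' - Δλ = 6.3250 - 3.2958 = 3.0292 pm

Initial energy:
E = hc/λ = 1239.842 / 3.0292 = 409.3000 keV

(Intermediate values are shown rounded; full precision is carried through to the final answer.)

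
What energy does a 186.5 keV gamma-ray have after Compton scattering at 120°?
120.5203 keV

First convert energy to wavelength:
λ = hc/E, with hc ≈ 1239.842 keV·pm (i.e. 1239.842 eV·nm)

For E = 186.5 keV = 186500 eV:
λ = 1239.842 keV·pm / 186.5 keV
λ = 6.6479 pm

Calculate the Compton shift:
Δλ = λ_C(1 - cos(120°)) = 2.4263 × 1.5000
Δλ = 3.6395 pm

Final wavelength:
λ' = 6.6479 + 3.6395 = 10.2874 pm

Final energy:
E' = hc/λ' = 1239.842 / 10.2874 = 120.5203 keV

(Intermediate values are shown rounded; full precision is carried through to the final answer.)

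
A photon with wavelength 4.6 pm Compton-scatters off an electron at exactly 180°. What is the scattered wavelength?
9.4526 pm

Using the Compton formula: λ' = λ + λ_C(1 − cos θ)

For θ = 180°, cos θ = -1 (exact) = -1.0000, so:
1 − cos 180° = 1 − (-1) = 2.0000

Δλ = λ_C × 2.0000 = 2.4263 × 2.0000 = 4.8526 pm

λ' = 4.6 + 4.8526 = 9.4526 pm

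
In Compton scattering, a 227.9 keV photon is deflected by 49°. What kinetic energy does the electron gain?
30.3092 keV

By energy conservation: K_e = E_initial - E_final

First find the scattered photon energy:
Initial wavelength: λ = hc/E = 5.4403 pm
Compton shift: Δλ = λ_C(1 - cos(49°)) = 0.8345 pm
Final wavelength: λ' = 5.4403 + 0.8345 = 6.2748 pm
Final photon energy: E' = hc/λ' = 197.5908 keV

Electron kinetic energy:
K_e = E - E' = 227.9000 - 197.5908 = 30.3092 keV

(Intermediate values are shown rounded; full precision is carried through to the final answer.)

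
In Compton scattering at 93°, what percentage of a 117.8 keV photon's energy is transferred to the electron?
0.1952 (or 19.52%)

Calculate initial and final photon energies:

Initial: E₀ = 117.8 keV → λ₀ = 10.5250 pm
Compton shift: Δλ = 2.5533 pm
Final wavelength: λ' = 13.0783 pm
Final energy: E' = 94.8017 keV

Fractional energy loss:
(E₀ - E')/E₀ = (117.8000 - 94.8017)/117.8000
= 22.9983/117.8000
= 0.1952
= 19.52%

(Intermediate values are shown rounded; full precision is carried through to the final answer.)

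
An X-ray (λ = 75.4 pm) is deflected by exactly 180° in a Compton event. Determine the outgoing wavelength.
80.2526 pm

Using the Compton formula: λ' = λ + λ_C(1 − cos θ)

For θ = 180°, cos θ = -1 (exact) = -1.0000, so:
1 − cos 180° = 1 − (-1) = 2.0000

Δλ = λ_C × 2.0000 = 2.4263 × 2.0000 = 4.8526 pm

λ' = 75.4 + 4.8526 = 80.2526 pm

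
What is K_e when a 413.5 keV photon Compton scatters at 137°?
241.2808 keV

By energy conservation: K_e = E_initial - E_final

First find the scattered photon energy:
Initial wavelength: λ = hc/E = 2.9984 pm
Compton shift: Δλ = λ_C(1 - cos(137°)) = 4.2008 pm
Final wavelength: λ' = 2.9984 + 4.2008 = 7.1992 pm
Final photon energy: E' = hc/λ' = 172.2192 keV

Electron kinetic energy:
K_e = E - E' = 413.5000 - 172.2192 = 241.2808 keV

(Intermediate values are shown rounded; full precision is carried through to the final answer.)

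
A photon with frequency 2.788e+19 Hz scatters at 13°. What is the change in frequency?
1.603e+17 Hz (decrease)

Convert frequency to wavelength (c = 299792458 m/s):
λ₀ = c/f₀ = 299792458/2.788e+19 = 1.0752958e-11 m = 10.7530 pm

Calculate Compton shift:
Δλ = λ_C(1 - cos(13°)) = 0.0622 pm

Final wavelength:
λ' = λ₀ + Δλ = 10.7530 + 0.0622 = 10.8151 pm

Final frequency:
f' = c/λ' = 299792458/1.0815144e-11 = 2.7719692e+19 Hz

Frequency shift (decrease):
Δf = f₀ - f' = 2.788e+19 - 2.7719692e+19 = 1.603e+17 Hz

(Intermediate values are shown rounded; full precision is carried through to the final answer.)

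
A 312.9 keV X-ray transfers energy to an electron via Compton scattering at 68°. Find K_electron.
86.6441 keV

By energy conservation: K_e = E_initial - E_final

First find the scattered photon energy:
Initial wavelength: λ = hc/E = 3.9624 pm
Compton shift: Δλ = λ_C(1 - cos(68°)) = 1.5174 pm
Final wavelength: λ' = 3.9624 + 1.5174 = 5.4798 pm
Final photon energy: E' = hc/λ' = 226.2559 keV

Electron kinetic energy:
K_e = E - E' = 312.9000 - 226.2559 = 86.6441 keV

(Intermediate values are shown rounded; full precision is carried through to the final answer.)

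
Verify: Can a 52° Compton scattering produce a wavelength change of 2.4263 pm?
No, inconsistent

Calculate the expected shift for θ = 52°:

Δλ_expected = λ_C(1 - cos(52°))
Δλ_expected = 2.4263 × (1 - cos(52°))
Δλ_expected = 2.4263 × 0.3843
Δλ_expected = 0.9325 pm

Given shift: 2.4263 pm
Expected shift: 0.9325 pm
Difference: 1.4938 pm

The values do not match. The given shift corresponds to θ ≈ 90.0°, not 52°.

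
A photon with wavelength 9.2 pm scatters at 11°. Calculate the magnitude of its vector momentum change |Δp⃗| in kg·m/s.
1.3777e-23 kg·m/s

Photon momentum magnitude is p = h/λ.

Initial momentum:
p₀ = h/λ = 6.6261e-34/9.2000e-12 = 7.2023e-23 kg·m/s

After scattering:
λ' = λ + Δλ = 9.2 + 0.0446 = 9.2446 pm
p' = h/λ' = 6.6261e-34/9.2446e-12 = 7.1675e-23 kg·m/s

Momentum is a vector; the scattered photon's direction makes angle θ = 11° with the incident direction. The magnitude of the vector change Δp⃗ = p⃗₀ − p⃗' is found from the law of cosines:
|Δp⃗|² = p₀² + p'² − 2p₀p'cos θ
|Δp⃗|² = (7.2023e-23)² + (7.1675e-23)² − 2·7.2023e-23·7.1675e-23·cos(11°)
|Δp⃗| = 1.3777e-23 kg·m/s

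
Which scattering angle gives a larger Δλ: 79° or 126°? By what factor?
126° produces the larger shift by a factor of 1.962

Calculate both shifts using Δλ = λ_C(1 - cos θ):

For θ₁ = 79°:
Δλ₁ = 2.4263 × (1 - cos(79°))
Δλ₁ = 2.4263 × 0.8092
Δλ₁ = 1.9633 pm

For θ₂ = 126°:
Δλ₂ = 2.4263 × (1 - cos(126°))
Δλ₂ = 2.4263 × 1.5878
Δλ₂ = 3.8525 pm

The 126° angle produces the larger shift.
Ratio: 3.8525/1.9633 = 1.962

(Intermediate values are shown rounded; full precision is carried through to the final answer.)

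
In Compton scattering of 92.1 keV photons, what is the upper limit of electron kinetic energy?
24.4028 keV

Maximum energy transfer occurs at θ = 180° (backscattering).

Initial photon: E₀ = 92.1 keV → λ₀ = 13.4619 pm

Maximum Compton shift (at 180°):
Δλ_max = 2λ_C = 2 × 2.4263 = 4.8526 pm

Final wavelength:
λ' = 13.4619 + 4.8526 = 18.3145 pm

Minimum photon energy (maximum energy to electron):
E'_min = hc/λ' = 67.6972 keV

Maximum electron kinetic energy:
K_max = E₀ - E'_min = 92.1000 - 67.6972 = 24.4028 keV

(Intermediate values are shown rounded; full precision is carried through to the final answer.)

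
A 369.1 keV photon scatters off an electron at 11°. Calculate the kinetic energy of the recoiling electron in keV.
4.8341 keV

By energy conservation: K_e = E_initial - E_final

First find the scattered photon energy:
Initial wavelength: λ = hc/E = 3.3591 pm
Compton shift: Δλ = λ_C(1 - cos(11°)) = 0.0446 pm
Final wavelength: λ' = 3.3591 + 0.0446 = 3.4037 pm
Final photon energy: E' = hc/λ' = 364.2659 keV

Electron kinetic energy:
K_e = E - E' = 369.1000 - 364.2659 = 4.8341 keV

(Intermediate values are shown rounded; full precision is carried through to the final answer.)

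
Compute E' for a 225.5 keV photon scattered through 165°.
120.7465 keV

First convert energy to wavelength:
λ = hc/E, with hc ≈ 1239.842 keV·pm (i.e. 1239.842 eV·nm)

For E = 225.5 keV = 225500 eV:
λ = 1239.842 keV·pm / 225.5 keV
λ = 5.4982 pm

Calculate the Compton shift:
Δλ = λ_C(1 - cos(165°)) = 2.4263 × 1.9659
Δλ = 4.7699 pm

Final wavelength:
λ' = 5.4982 + 4.7699 = 10.2681 pm

Final energy:
E' = hc/λ' = 1239.842 / 10.2681 = 120.7465 keV

(Intermediate values are shown rounded; full precision is carried through to the final answer.)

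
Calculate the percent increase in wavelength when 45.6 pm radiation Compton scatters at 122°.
8.1405%

Calculate the Compton shift:
Δλ = λ_C(1 - cos(122°))
Δλ = 2.4263 × (1 - cos(122°))
Δλ = 2.4263 × 1.5299
Δλ = 3.7121 pm

Percentage change:
(Δλ/λ₀) × 100 = (3.7121/45.6) × 100
= 8.1405%

(Intermediate values are shown rounded; full precision is carried through to the final answer.)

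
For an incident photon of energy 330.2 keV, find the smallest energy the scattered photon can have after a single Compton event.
144.0430 keV (at θ = 180°)

The scattered photon has minimum energy when its wavelength is maximum, i.e., when the Compton shift Δλ = λ_C(1 − cos θ) is maximum. This occurs at θ = 180° (backscattering), giving Δλ_max = 2λ_C = 4.8526 pm.

Initial wavelength: λ₀ = hc/E₀ = 3.7548 pm
Maximum final wavelength: λ'_max = λ₀ + 2λ_C = 3.7548 + 4.8526 = 8.6074 pm
Minimum final energy: E'_min = hc/λ'_max = 144.0430 keV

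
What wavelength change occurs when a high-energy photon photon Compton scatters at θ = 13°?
0.0622 pm

Using the Compton scattering formula:
Δλ = λ_C(1 - cos θ)

where λ_C = h/(m_e·c) ≈ 2.4263 pm is the Compton wavelength of an electron.

For θ = 13°:
cos(13°) = 0.9744
1 - cos(13°) = 0.0256

Δλ = 2.4263 × 0.0256
Δλ = 0.0622 pm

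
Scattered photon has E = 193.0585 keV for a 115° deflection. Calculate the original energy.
417.4001 keV

Convert final energy to wavelength (hc ≈ 1239.842 keV·pm):
λ' = hc/E' = 1239.842 / 193.0585 = 6.4221 pm

Calculate the Compton shift:
Δλ = λ_C(1 - cos(115°))
Δλ = 2.4263 × (1 - cos(115°))
Δλ = 3.4517 pm

Initial wavelength:
λ = λ' - Δλ = 6.4221 - 3.4517 = 2.9704 pm

Initial energy:
E = hc/λ = 1239.842 / 2.9704 = 417.4001 keV

(Intermediate values are shown rounded; full precision is carried through to the final answer.)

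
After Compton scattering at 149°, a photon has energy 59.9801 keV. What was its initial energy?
76.7000 keV

Convert final energy to wavelength (hc ≈ 1239.842 keV·pm):
λ' = hc/E' = 1239.842 / 59.9801 = 20.6709 pm

Calculate the Compton shift:
Δλ = λ_C(1 - cos(149°))
Δλ = 2.4263 × (1 - cos(149°))
Δλ = 4.5061 pm

Initial wavelength:
λ = λ' - Δλ = 20.6709 - 4.5061 = 16.1648 pm

Initial energy:
E = hc/λ = 1239.842 / 16.1648 = 76.7000 keV

(Intermediate values are shown rounded; full precision is carried through to the final answer.)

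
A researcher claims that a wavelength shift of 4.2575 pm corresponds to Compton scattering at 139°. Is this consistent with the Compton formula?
Yes, consistent

Calculate the expected shift for θ = 139°:

Δλ_expected = λ_C(1 - cos(139°))
Δλ_expected = 2.4263 × (1 - cos(139°))
Δλ_expected = 2.4263 × 1.7547
Δλ_expected = 4.2575 pm

Given shift: 4.2575 pm
Expected shift: 4.2575 pm
Difference: 0.0000 pm

The values match. This is consistent with Compton scattering at the stated angle.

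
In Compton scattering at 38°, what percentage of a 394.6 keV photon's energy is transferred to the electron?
0.1407 (or 14.07%)

Calculate initial and final photon energies:

Initial: E₀ = 394.6 keV → λ₀ = 3.1420 pm
Compton shift: Δλ = 0.5144 pm
Final wavelength: λ' = 3.6564 pm
Final energy: E' = 339.0906 keV

Fractional energy loss:
(E₀ - E')/E₀ = (394.6000 - 339.0906)/394.6000
= 55.5094/394.6000
= 0.1407
= 14.07%

(Intermediate values are shown rounded; full precision is carried through to the final answer.)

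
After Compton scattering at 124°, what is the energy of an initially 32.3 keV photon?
29.4022 keV

First convert energy to wavelength:
λ = hc/E, with hc ≈ 1239.842 keV·pm (i.e. 1239.842 eV·nm)

For E = 32.3 keV = 32300 eV:
λ = 1239.842 keV·pm / 32.3 keV
λ = 38.3852 pm

Calculate the Compton shift:
Δλ = λ_C(1 - cos(124°)) = 2.4263 × 1.5592
Δλ = 3.7831 pm

Final wavelength:
λ' = 38.3852 + 3.7831 = 42.1683 pm

Final energy:
E' = hc/λ' = 1239.842 / 42.1683 = 29.4022 keV

(Intermediate values are shown rounded; full precision is carried through to the final answer.)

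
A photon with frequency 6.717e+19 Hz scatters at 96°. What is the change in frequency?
2.520e+19 Hz (decrease)

Convert frequency to wavelength (c = 299792458 m/s):
λ₀ = c/f₀ = 299792458/6.717e+19 = 4.4631898e-12 m = 4.4632 pm

Calculate Compton shift:
Δλ = λ_C(1 - cos(96°)) = 2.6799 pm

Final wavelength:
λ' = λ₀ + Δλ = 4.4632 + 2.6799 = 7.1431 pm

Final frequency:
f' = c/λ' = 299792458/7.1431185e-12 = 4.1969408e+19 Hz

Frequency shift (decrease):
Δf = f₀ - f' = 6.717e+19 - 4.1969408e+19 = 2.520e+19 Hz

(Intermediate values are shown rounded; full precision is carried through to the final answer.)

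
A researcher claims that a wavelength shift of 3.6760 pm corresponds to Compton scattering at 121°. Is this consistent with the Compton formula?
Yes, consistent

Calculate the expected shift for θ = 121°:

Δλ_expected = λ_C(1 - cos(121°))
Δλ_expected = 2.4263 × (1 - cos(121°))
Δλ_expected = 2.4263 × 1.5150
Δλ_expected = 3.6760 pm

Given shift: 3.6760 pm
Expected shift: 3.6760 pm
Difference: 0.0000 pm

The values match. This is consistent with Compton scattering at the stated angle.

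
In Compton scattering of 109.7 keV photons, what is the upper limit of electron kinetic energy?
32.9521 keV

Maximum energy transfer occurs at θ = 180° (backscattering).

Initial photon: E₀ = 109.7 keV → λ₀ = 11.3021 pm

Maximum Compton shift (at 180°):
Δλ_max = 2λ_C = 2 × 2.4263 = 4.8526 pm

Final wavelength:
λ' = 11.3021 + 4.8526 = 16.1547 pm

Minimum photon energy (maximum energy to electron):
E'_min = hc/λ' = 76.7479 keV

Maximum electron kinetic energy:
K_max = E₀ - E'_min = 109.7000 - 76.7479 = 32.9521 keV

(Intermediate values are shown rounded; full precision is carried through to the final answer.)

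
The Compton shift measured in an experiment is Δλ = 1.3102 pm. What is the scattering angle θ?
62.61°

From the Compton formula Δλ = λ_C(1 - cos θ), we can solve for θ:

cos θ = 1 - Δλ/λ_C

Given:
- Δλ = 1.3102 pm
- λ_C = h/(m_e·c) ≈ 2.42631024 pm

cos θ = 1 - 1.3102/2.42631024
cos θ = 1 - 0.539997
cos θ = 0.460003

θ = arccos(0.460003)
θ = 62.61°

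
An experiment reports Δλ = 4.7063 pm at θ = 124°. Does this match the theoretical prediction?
No, inconsistent

Calculate the expected shift for θ = 124°:

Δλ_expected = λ_C(1 - cos(124°))
Δλ_expected = 2.4263 × (1 - cos(124°))
Δλ_expected = 2.4263 × 1.5592
Δλ_expected = 3.7831 pm

Given shift: 4.7063 pm
Expected shift: 3.7831 pm
Difference: 0.9232 pm

The values do not match. The given shift corresponds to θ ≈ 160.0°, not 124°.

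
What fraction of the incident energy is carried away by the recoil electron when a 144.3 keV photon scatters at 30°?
0.0365 (or 3.65%)

Calculate initial and final photon energies:

Initial: E₀ = 144.3 keV → λ₀ = 8.5921 pm
Compton shift: Δλ = 0.3251 pm
Final wavelength: λ' = 8.9172 pm
Final energy: E' = 139.0397 keV

Fractional energy loss:
(E₀ - E')/E₀ = (144.3000 - 139.0397)/144.3000
= 5.2603/144.3000
= 0.0365
= 3.65%

(Intermediate values are shown rounded; full precision is carried through to the final answer.)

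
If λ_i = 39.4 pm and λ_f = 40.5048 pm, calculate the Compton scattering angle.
57.00°

First find the wavelength shift:
Δλ = λ' - λ = 40.5048 - 39.4 = 1.1048 pm

Using Δλ = λ_C(1 - cos θ), with λ_C = h/(m_e·c) ≈ 2.42631024 pm:
cos θ = 1 - Δλ/λ_C
cos θ = 1 - 1.1048/2.42631024
cos θ = 0.544658

θ = arccos(0.544658)
θ = 57.00°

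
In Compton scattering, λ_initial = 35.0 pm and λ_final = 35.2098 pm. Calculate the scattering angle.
24.00°

First find the wavelength shift:
Δλ = λ' - λ = 35.2098 - 35.0 = 0.2098 pm

Using Δλ = λ_C(1 - cos θ), with λ_C = h/(m_e·c) ≈ 2.42631024 pm:
cos θ = 1 - Δλ/λ_C
cos θ = 1 - 0.2098/2.42631024
cos θ = 0.913531

θ = arccos(0.913531)
θ = 24.00°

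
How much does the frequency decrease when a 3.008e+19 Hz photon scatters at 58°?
3.089e+18 Hz (decrease)

Convert frequency to wavelength (c = 299792458 m/s):
λ₀ = c/f₀ = 299792458/3.008e+19 = 9.9665046e-12 m = 9.9665 pm

Calculate Compton shift:
Δλ = λ_C(1 - cos(58°)) = 1.1406 pm

Final wavelength:
λ' = λ₀ + Δλ = 9.9665 + 1.1406 = 11.1071 pm

Final frequency:
f' = c/λ' = 299792458/1.1107066e-11 = 2.6991147e+19 Hz

Frequency shift (decrease):
Δf = f₀ - f' = 3.008e+19 - 2.6991147e+19 = 3.089e+18 Hz

(Intermediate values are shown rounded; full precision is carried through to the final answer.)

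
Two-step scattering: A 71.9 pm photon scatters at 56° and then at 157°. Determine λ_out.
77.6293 pm

Apply Compton shift twice:

First scattering at θ₁ = 56°:
Δλ₁ = λ_C(1 - cos(56°))
Δλ₁ = 2.4263 × 0.4408
Δλ₁ = 1.0695 pm

After first scattering:
λ₁ = 71.9 + 1.0695 = 72.9695 pm

Second scattering at θ₂ = 157°:
Δλ₂ = λ_C(1 - cos(157°))
Δλ₂ = 2.4263 × 1.9205
Δλ₂ = 4.6597 pm

Final wavelength:
λ₂ = 72.9695 + 4.6597 = 77.6293 pm

Total shift: Δλ_total = 1.0695 + 4.6597 = 5.7293 pm

(Intermediate values are shown rounded; full precision is carried through to the final answer.)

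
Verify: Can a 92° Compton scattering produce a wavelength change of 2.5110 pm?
Yes, consistent

Calculate the expected shift for θ = 92°:

Δλ_expected = λ_C(1 - cos(92°))
Δλ_expected = 2.4263 × (1 - cos(92°))
Δλ_expected = 2.4263 × 1.0349
Δλ_expected = 2.5110 pm

Given shift: 2.5110 pm
Expected shift: 2.5110 pm
Difference: 0.0000 pm

The values match. This is consistent with Compton scattering at the stated angle.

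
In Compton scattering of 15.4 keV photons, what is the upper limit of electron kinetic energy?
0.8755 keV

Maximum energy transfer occurs at θ = 180° (backscattering).

Initial photon: E₀ = 15.4 keV → λ₀ = 80.5092 pm

Maximum Compton shift (at 180°):
Δλ_max = 2λ_C = 2 × 2.4263 = 4.8526 pm

Final wavelength:
λ' = 80.5092 + 4.8526 = 85.3618 pm

Minimum photon energy (maximum energy to electron):
E'_min = hc/λ' = 14.5245 keV

Maximum electron kinetic energy:
K_max = E₀ - E'_min = 15.4000 - 14.5245 = 0.8755 keV

(Intermediate values are shown rounded; full precision is carried through to the final answer.)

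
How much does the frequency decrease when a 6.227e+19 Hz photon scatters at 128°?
2.795e+19 Hz (decrease)

Convert frequency to wavelength (c = 299792458 m/s):
λ₀ = c/f₀ = 299792458/6.227e+19 = 4.8143963e-12 m = 4.8144 pm

Calculate Compton shift:
Δλ = λ_C(1 - cos(128°)) = 3.9201 pm

Final wavelength:
λ' = λ₀ + Δλ = 4.8144 + 3.9201 = 8.7345 pm

Final frequency:
f' = c/λ' = 299792458/8.7344923e-12 = 3.4322826e+19 Hz

Frequency shift (decrease):
Δf = f₀ - f' = 6.227e+19 - 3.4322826e+19 = 2.795e+19 Hz

(Intermediate values are shown rounded; full precision is carried through to the final answer.)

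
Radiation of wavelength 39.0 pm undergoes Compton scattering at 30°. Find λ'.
39.3251 pm

Using the Compton formula: λ' = λ + λ_C(1 − cos θ)

For θ = 30°, cos θ = √3/2 (exact) ≈ 0.8660, so:
1 − cos 30° = 1 − (√3/2) ≈ 0.1340

Δλ = λ_C × 0.1340 = 2.4263 × 0.1340 = 0.3251 pm

λ' = 39.0 + 0.3251 = 39.3251 pm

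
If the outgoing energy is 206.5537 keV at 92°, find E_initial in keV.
355.1000 keV

Convert final energy to wavelength (hc ≈ 1239.842 keV·pm):
λ' = hc/E' = 1239.842 / 206.5537 = 6.0025 pm

Calculate the Compton shift:
Δλ = λ_C(1 - cos(92°))
Δλ = 2.4263 × (1 - cos(92°))
Δλ = 2.5110 pm

Initial wavelength:
λ = λ' - Δλ = 6.0025 - 2.5110 = 3.4915 pm

Initial energy:
E = hc/λ = 1239.842 / 3.4915 = 355.1000 keV

(Intermediate values are shown rounded; full precision is carried through to the final answer.)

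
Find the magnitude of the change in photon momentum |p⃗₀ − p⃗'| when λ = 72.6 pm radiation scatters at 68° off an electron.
1.0104e-23 kg·m/s

Photon momentum magnitude is p = h/λ.

Initial momentum:
p₀ = h/λ = 6.6261e-34/7.2600e-11 = 9.1268e-24 kg·m/s

After scattering:
λ' = λ + Δλ = 72.6 + 1.5174 = 74.1174 pm
p' = h/λ' = 6.6261e-34/7.4117e-11 = 8.9400e-24 kg·m/s

Momentum is a vector; the scattered photon's direction makes angle θ = 68° with the incident direction. The magnitude of the vector change Δp⃗ = p⃗₀ − p⃗' is found from the law of cosines:
|Δp⃗|² = p₀² + p'² − 2p₀p'cos θ
|Δp⃗|² = (9.1268e-24)² + (8.9400e-24)² − 2·9.1268e-24·8.9400e-24·cos(68°)
|Δp⃗| = 1.0104e-23 kg·m/s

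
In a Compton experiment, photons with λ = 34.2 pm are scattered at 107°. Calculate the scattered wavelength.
37.3357 pm

Using the Compton scattering formula:
λ' = λ + Δλ = λ + λ_C(1 - cos θ)

Given:
- Initial wavelength λ = 34.2 pm
- Scattering angle θ = 107°
- Compton wavelength λ_C ≈ 2.4263 pm

Calculate the shift:
Δλ = 2.4263 × (1 - cos(107°))
Δλ = 2.4263 × 1.2924
Δλ = 3.1357 pm

Final wavelength:
λ' = 34.2 + 3.1357 = 37.3357 pm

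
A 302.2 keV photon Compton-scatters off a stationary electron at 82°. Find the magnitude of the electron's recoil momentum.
1.8090e-22 kg·m/s

The electron is initially at rest, so by conservation of momentum:
p⃗_e = p⃗₀ − p⃗'  (incident photon momentum minus scattered photon momentum)

Photon momentum magnitudes (p = h/λ = E/c):
λ₀ = hc/E₀ = 4.1027 pm → p₀ = h/λ₀ = 1.6150e-22 kg·m/s
Δλ = λ_C(1 − cos 82°) = 2.0886 pm
λ' = 6.1914 pm → p' = h/λ' = 1.0702e-22 kg·m/s

The scattered photon makes angle θ = 82° with the incident direction, so by the law of cosines:
|p⃗_e|² = p₀² + p'² − 2p₀p'cos θ
|p⃗_e|² = (1.6150e-22)² + (1.0702e-22)² − 2·1.6150e-22·1.0702e-22·cos(82°)
|p⃗_e| = 1.8090e-22 kg·m/s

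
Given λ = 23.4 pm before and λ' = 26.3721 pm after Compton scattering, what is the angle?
103.00°

First find the wavelength shift:
Δλ = λ' - λ = 26.3721 - 23.4 = 2.9721 pm

Using Δλ = λ_C(1 - cos θ), with λ_C = h/(m_e·c) ≈ 2.42631024 pm:
cos θ = 1 - Δλ/λ_C
cos θ = 1 - 2.9721/2.42631024
cos θ = -0.224946

θ = arccos(-0.224946)
θ = 103.00°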